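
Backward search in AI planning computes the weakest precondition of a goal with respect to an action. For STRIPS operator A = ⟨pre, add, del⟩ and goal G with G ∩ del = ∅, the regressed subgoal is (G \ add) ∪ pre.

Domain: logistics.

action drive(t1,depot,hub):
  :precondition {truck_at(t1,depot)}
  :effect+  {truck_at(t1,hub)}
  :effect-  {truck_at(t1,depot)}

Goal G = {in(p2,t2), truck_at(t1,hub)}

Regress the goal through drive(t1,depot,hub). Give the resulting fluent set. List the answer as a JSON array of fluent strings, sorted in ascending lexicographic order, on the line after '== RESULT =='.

Compute (G \ add) ∪ pre:
  G ∩ del = {}  (empty — regression defined)
  G \ add = {in(p2,t2), truck_at(t1,hub)} \ {truck_at(t1,hub)} = {in(p2,t2)}
  ∪ pre   = {in(p2,t2)} ∪ {truck_at(t1,depot)}
          = {in(p2,t2), truck_at(t1,depot)}

== RESULT ==
["in(p2,t2)", "truck_at(t1,depot)"]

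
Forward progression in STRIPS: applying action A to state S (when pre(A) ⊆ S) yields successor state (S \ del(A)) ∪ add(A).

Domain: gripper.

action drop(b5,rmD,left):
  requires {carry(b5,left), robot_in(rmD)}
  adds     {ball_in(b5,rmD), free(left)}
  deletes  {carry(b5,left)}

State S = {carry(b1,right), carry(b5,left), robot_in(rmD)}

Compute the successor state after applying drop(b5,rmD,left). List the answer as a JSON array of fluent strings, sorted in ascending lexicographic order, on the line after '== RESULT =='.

Compute (S \ del) ∪ add:
  pre ⊆ S: {carry(b5,left), robot_in(rmD)} ⊆ S  — applicable
  S \ del = {carry(b1,right), robot_in(rmD)}
  ∪ add   = {ball_in(b5,rmD), carry(b1,right), free(left), robot_in(rmD)}

== RESULT ==
["ball_in(b5,rmD)", "carry(b1,right)", "free(left)", "robot_in(rmD)"]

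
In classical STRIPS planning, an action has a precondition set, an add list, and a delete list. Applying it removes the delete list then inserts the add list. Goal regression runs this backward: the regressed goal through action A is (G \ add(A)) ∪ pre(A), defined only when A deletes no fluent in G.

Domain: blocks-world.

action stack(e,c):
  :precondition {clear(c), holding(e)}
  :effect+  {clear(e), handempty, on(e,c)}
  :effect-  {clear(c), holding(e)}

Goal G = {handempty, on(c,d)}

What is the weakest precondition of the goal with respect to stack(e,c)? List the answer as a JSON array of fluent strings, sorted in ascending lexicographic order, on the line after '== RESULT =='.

Compute (G \ add) ∪ pre:
  G ∩ del = {}  (empty — regression defined)
  G \ add = {handempty, on(c,d)} \ {clear(e), handempty, on(e,c)} = {on(c,d)}
  ∪ pre   = {on(c,d)} ∪ {clear(c), holding(e)}
          = {clear(c), holding(e), on(c,d)}

== RESULT ==
["clear(c)", "holding(e)", "on(c,d)"]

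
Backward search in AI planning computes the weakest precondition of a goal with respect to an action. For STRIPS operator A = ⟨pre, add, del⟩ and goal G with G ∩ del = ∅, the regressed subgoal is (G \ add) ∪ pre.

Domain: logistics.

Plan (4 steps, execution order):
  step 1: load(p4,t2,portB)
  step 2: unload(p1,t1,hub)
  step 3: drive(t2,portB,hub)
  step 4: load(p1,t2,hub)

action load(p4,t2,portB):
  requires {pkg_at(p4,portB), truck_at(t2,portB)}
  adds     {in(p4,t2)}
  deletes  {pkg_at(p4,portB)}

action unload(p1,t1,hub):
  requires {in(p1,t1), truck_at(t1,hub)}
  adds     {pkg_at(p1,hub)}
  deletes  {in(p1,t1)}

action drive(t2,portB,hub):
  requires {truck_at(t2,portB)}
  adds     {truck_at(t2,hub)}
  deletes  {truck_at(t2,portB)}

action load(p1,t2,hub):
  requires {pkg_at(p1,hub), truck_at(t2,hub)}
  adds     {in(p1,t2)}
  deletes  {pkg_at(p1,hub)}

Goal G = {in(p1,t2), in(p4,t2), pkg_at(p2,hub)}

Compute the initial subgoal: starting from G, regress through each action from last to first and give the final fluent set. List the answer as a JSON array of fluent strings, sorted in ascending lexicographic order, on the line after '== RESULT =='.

Regress step by step:
  through step 4 (load(p1,t2,hub)): drop {in(p1,t2)}, keep {in(p4,t2), pkg_at(p2,hub)}, require {pkg_at(p1,hub), truck_at(t2,hub)}
    → {in(p4,t2), pkg_at(p1,hub), pkg_at(p2,hub), truck_at(t2,hub)}
  through step 3 (drive(t2,portB,hub)): drop {truck_at(t2,hub)}, keep {in(p4,t2), pkg_at(p1,hub), pkg_at(p2,hub)}, require {truck_at(t2,portB)}
    → {in(p4,t2), pkg_at(p1,hub), pkg_at(p2,hub), truck_at(t2,portB)}
  through step 2 (unload(p1,t1,hub)): drop {pkg_at(p1,hub)}, keep {in(p4,t2), pkg_at(p2,hub), truck_at(t2,portB)}, require {in(p1,t1), truck_at(t1,hub)}
    → {in(p1,t1), in(p4,t2), pkg_at(p2,hub), truck_at(t1,hub), truck_at(t2,portB)}
  through step 1 (load(p4,t2,portB)): drop {in(p4,t2)}, keep {in(p1,t1), pkg_at(p2,hub), truck_at(t1,hub), truck_at(t2,portB)}, require {pkg_at(p4,portB), truck_at(t2,portB)}
    → {in(p1,t1), pkg_at(p2,hub), pkg_at(p4,portB), truck_at(t1,hub), truck_at(t2,portB)}

== RESULT ==
["in(p1,t1)", "pkg_at(p2,hub)", "pkg_at(p4,portB)", "truck_at(t1,hub)", "truck_at(t2,portB)"]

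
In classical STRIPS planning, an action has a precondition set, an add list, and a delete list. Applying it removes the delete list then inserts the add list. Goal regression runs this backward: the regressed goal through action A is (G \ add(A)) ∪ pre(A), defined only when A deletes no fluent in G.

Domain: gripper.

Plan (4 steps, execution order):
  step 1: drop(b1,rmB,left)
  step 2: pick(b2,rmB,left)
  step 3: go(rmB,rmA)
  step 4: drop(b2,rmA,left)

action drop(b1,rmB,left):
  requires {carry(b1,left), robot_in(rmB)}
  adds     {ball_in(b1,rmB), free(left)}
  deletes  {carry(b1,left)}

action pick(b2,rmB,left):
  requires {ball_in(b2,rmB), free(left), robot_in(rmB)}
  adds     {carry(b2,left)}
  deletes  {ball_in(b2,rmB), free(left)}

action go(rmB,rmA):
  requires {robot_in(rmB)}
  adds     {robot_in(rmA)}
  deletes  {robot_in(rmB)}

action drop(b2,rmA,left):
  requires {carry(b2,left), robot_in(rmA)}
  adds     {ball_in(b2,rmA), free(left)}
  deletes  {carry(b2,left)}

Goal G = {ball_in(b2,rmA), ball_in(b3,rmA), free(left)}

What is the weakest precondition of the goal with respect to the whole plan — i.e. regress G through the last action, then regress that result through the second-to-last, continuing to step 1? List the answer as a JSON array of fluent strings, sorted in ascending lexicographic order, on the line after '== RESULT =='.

Work backward from the goal:
  through step 4 (drop(b2,rmA,left)): drop {ball_in(b2,rmA), free(left)}, keep {ball_in(b3,rmA)}, require {carry(b2,left), robot_in(rmA)}
    → {ball_in(b3,rmA), carry(b2,left), robot_in(rmA)}
  through step 3 (go(rmB,rmA)): drop {robot_in(rmA)}, keep {ball_in(b3,rmA), carry(b2,left)}, require {robot_in(rmB)}
    → {ball_in(b3,rmA), carry(b2,left), robot_in(rmB)}
  through step 2 (pick(b2,rmB,left)): drop {carry(b2,left)}, keep {ball_in(b3,rmA), robot_in(rmB)}, require {ball_in(b2,rmB), free(left), robot_in(rmB)}
    → {ball_in(b2,rmB), ball_in(b3,rmA), free(left), robot_in(rmB)}
  through step 1 (drop(b1,rmB,left)): drop {free(left)}, keep {ball_in(b2,rmB), ball_in(b3,rmA), robot_in(rmB)}, require {carry(b1,left), robot_in(rmB)}
    → {ball_in(b2,rmB), ball_in(b3,rmA), carry(b1,left), robot_in(rmB)}

== RESULT ==
["ball_in(b2,rmB)", "ball_in(b3,rmA)", "carry(b1,left)", "robot_in(rmB)"]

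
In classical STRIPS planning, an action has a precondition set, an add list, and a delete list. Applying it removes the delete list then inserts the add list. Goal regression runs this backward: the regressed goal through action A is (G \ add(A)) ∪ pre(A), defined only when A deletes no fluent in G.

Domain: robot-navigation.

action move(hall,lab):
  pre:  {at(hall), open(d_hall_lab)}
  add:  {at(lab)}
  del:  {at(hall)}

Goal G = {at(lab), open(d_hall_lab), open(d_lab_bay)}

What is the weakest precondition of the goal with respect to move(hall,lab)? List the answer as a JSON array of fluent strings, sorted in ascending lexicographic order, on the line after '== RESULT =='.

Regress:
  G ∩ del = {}  (empty — regression defined)
  G \ add = {at(lab), open(d_hall_lab), open(d_lab_bay)} \ {at(lab)} = {open(d_hall_lab), open(d_lab_bay)}
  ∪ pre   = {open(d_hall_lab), open(d_lab_bay)} ∪ {at(hall), open(d_hall_lab)}
          = {at(hall), open(d_hall_lab), open(d_lab_bay)}

== RESULT ==
["at(hall)", "open(d_hall_lab)", "open(d_lab_bay)"]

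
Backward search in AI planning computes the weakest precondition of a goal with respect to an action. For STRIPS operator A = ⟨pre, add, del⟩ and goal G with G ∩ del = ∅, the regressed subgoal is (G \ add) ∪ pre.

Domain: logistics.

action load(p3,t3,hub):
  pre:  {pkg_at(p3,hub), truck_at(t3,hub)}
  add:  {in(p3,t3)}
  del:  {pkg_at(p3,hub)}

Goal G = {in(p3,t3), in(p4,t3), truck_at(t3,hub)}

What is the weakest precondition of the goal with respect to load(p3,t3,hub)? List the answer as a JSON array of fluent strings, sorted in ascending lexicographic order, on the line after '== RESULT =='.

Regress:
  G ∩ del = {}  (empty — regression defined)
  G \ add = {in(p3,t3), in(p4,t3), truck_at(t3,hub)} \ {in(p3,t3)} = {in(p4,t3), truck_at(t3,hub)}
  ∪ pre   = {in(p4,t3), truck_at(t3,hub)} ∪ {pkg_at(p3,hub), truck_at(t3,hub)}
          = {in(p4,t3), pkg_at(p3,hub), truck_at(t3,hub)}

== RESULT ==
["in(p4,t3)", "pkg_at(p3,hub)", "truck_at(t3,hub)"]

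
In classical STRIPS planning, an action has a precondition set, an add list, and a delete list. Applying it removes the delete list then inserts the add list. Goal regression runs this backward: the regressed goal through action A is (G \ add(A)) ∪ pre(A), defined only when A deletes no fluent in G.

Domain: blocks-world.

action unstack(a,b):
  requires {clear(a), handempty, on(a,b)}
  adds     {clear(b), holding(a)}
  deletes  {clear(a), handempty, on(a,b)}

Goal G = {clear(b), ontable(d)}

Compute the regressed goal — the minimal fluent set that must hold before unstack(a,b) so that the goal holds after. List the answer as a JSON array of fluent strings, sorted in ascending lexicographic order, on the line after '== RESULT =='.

Regress:
  G ∩ del = {}  (empty — regression defined)
  G \ add = {clear(b), ontable(d)} \ {clear(b), holding(a)} = {ontable(d)}
  ∪ pre   = {ontable(d)} ∪ {clear(a), handempty, on(a,b)}
          = {clear(a), handempty, on(a,b), ontable(d)}

== RESULT ==
["clear(a)", "handempty", "on(a,b)", "ontable(d)"]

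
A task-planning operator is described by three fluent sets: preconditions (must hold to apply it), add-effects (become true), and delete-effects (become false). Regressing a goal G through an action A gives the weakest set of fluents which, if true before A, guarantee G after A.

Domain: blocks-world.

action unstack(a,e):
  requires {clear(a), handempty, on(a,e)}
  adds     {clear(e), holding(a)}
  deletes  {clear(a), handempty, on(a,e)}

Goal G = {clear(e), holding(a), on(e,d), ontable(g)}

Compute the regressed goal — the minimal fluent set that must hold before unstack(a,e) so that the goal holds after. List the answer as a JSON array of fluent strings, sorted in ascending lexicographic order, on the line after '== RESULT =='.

Regress:
  G ∩ del = {}  (empty — regression defined)
  G \ add = {clear(e), holding(a), on(e,d), ontable(g)} \ {clear(e), holding(a)} = {on(e,d), ontable(g)}
  ∪ pre   = {on(e,d), ontable(g)} ∪ {clear(a), handempty, on(a,e)}
          = {clear(a), handempty, on(a,e), on(e,d), ontable(g)}

== RESULT ==
["clear(a)", "handempty", "on(a,e)", "on(e,d)", "ontable(g)"]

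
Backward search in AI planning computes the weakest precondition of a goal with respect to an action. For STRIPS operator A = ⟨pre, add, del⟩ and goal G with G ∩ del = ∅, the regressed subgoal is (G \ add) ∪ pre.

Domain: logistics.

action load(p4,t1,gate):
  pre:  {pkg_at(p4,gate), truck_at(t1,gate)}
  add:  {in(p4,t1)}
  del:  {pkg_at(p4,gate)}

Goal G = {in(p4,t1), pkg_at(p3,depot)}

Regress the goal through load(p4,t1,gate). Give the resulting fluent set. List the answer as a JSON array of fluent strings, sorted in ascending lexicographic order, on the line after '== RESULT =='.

Regress:
  G ∩ del = {}  (empty — regression defined)
  G \ add = {in(p4,t1), pkg_at(p3,depot)} \ {in(p4,t1)} = {pkg_at(p3,depot)}
  ∪ pre   = {pkg_at(p3,depot)} ∪ {pkg_at(p4,gate), truck_at(t1,gate)}
          = {pkg_at(p3,depot), pkg_at(p4,gate), truck_at(t1,gate)}

== RESULT ==
["pkg_at(p3,depot)", "pkg_at(p4,gate)", "truck_at(t1,gate)"]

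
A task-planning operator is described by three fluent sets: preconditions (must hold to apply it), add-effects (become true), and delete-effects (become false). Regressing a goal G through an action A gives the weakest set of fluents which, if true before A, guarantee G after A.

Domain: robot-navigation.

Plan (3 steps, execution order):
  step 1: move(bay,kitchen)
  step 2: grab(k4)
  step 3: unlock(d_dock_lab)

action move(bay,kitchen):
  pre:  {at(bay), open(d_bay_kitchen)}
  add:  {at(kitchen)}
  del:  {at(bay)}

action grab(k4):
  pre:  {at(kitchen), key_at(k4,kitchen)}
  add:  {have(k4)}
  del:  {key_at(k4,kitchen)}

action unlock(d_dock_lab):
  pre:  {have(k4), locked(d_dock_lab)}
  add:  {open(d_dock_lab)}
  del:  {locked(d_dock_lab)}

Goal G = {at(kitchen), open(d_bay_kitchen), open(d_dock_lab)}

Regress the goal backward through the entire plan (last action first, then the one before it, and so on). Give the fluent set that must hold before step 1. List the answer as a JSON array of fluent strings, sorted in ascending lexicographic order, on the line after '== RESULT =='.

Regress step by step:
  through step 3 (unlock(d_dock_lab)): drop {open(d_dock_lab)}, keep {at(kitchen), open(d_bay_kitchen)}, require {have(k4), locked(d_dock_lab)}
    → {at(kitchen), have(k4), locked(d_dock_lab), open(d_bay_kitchen)}
  through step 2 (grab(k4)): drop {have(k4)}, keep {at(kitchen), locked(d_dock_lab), open(d_bay_kitchen)}, require {at(kitchen), key_at(k4,kitchen)}
    → {at(kitchen), key_at(k4,kitchen), locked(d_dock_lab), open(d_bay_kitchen)}
  through step 1 (move(bay,kitchen)): drop {at(kitchen)}, keep {key_at(k4,kitchen), locked(d_dock_lab), open(d_bay_kitchen)}, require {at(bay), open(d_bay_kitchen)}
    → {at(bay), key_at(k4,kitchen), locked(d_dock_lab), open(d_bay_kitchen)}

== RESULT ==
["at(bay)", "key_at(k4,kitchen)", "locked(d_dock_lab)", "open(d_bay_kitchen)"]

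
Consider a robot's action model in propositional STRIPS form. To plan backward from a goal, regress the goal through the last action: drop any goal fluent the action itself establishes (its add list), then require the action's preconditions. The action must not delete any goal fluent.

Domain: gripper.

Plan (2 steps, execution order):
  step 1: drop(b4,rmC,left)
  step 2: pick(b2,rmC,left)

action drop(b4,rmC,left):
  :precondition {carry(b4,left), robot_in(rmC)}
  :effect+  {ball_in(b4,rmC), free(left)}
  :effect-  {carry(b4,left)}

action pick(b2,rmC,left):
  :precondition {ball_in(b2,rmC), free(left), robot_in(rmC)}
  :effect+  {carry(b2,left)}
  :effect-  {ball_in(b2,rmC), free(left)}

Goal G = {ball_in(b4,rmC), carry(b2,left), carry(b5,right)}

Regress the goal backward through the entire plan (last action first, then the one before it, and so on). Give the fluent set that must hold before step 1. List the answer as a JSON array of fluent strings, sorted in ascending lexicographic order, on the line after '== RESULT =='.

Work backward from the goal:
  through step 2 (pick(b2,rmC,left)): drop {carry(b2,left)}, keep {ball_in(b4,rmC), carry(b5,right)}, require {ball_in(b2,rmC), free(left), robot_in(rmC)}
    → {ball_in(b2,rmC), ball_in(b4,rmC), carry(b5,right), free(left), robot_in(rmC)}
  through step 1 (drop(b4,rmC,left)): drop {ball_in(b4,rmC), free(left)}, keep {ball_in(b2,rmC), carry(b5,right), robot_in(rmC)}, require {carry(b4,left), robot_in(rmC)}
    → {ball_in(b2,rmC), carry(b4,left), carry(b5,right), robot_in(rmC)}

== RESULT ==
["ball_in(b2,rmC)", "carry(b4,left)", "carry(b5,right)", "robot_in(rmC)"]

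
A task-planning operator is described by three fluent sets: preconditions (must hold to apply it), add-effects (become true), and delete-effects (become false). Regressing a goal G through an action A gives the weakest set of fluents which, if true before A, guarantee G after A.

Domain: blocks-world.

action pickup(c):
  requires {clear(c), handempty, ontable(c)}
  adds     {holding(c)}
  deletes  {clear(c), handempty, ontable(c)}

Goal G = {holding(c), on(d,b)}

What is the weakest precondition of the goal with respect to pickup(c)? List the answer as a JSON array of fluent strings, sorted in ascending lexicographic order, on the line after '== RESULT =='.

Compute (G \ add) ∪ pre:
  G ∩ del = {}  (empty — regression defined)
  G \ add = {holding(c), on(d,b)} \ {holding(c)} = {on(d,b)}
  ∪ pre   = {on(d,b)} ∪ {clear(c), handempty, ontable(c)}
          = {clear(c), handempty, on(d,b), ontable(c)}

== RESULT ==
["clear(c)", "handempty", "on(d,b)", "ontable(c)"]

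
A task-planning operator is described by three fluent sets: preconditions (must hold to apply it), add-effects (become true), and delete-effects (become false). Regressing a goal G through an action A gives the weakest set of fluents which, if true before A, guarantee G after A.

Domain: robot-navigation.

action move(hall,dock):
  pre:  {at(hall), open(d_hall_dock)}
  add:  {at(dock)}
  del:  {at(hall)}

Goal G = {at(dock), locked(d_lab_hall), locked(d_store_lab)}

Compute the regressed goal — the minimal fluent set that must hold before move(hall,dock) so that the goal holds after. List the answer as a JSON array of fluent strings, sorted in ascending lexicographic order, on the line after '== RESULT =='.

Compute (G \ add) ∪ pre:
  G ∩ del = {}  (empty — regression defined)
  G \ add = {at(dock), locked(d_lab_hall), locked(d_store_lab)} \ {at(dock)} = {locked(d_lab_hall), locked(d_store_lab)}
  ∪ pre   = {locked(d_lab_hall), locked(d_store_lab)} ∪ {at(hall), open(d_hall_dock)}
          = {at(hall), locked(d_lab_hall), locked(d_store_lab), open(d_hall_dock)}

== RESULT ==
["at(hall)", "locked(d_lab_hall)", "locked(d_store_lab)", "open(d_hall_dock)"]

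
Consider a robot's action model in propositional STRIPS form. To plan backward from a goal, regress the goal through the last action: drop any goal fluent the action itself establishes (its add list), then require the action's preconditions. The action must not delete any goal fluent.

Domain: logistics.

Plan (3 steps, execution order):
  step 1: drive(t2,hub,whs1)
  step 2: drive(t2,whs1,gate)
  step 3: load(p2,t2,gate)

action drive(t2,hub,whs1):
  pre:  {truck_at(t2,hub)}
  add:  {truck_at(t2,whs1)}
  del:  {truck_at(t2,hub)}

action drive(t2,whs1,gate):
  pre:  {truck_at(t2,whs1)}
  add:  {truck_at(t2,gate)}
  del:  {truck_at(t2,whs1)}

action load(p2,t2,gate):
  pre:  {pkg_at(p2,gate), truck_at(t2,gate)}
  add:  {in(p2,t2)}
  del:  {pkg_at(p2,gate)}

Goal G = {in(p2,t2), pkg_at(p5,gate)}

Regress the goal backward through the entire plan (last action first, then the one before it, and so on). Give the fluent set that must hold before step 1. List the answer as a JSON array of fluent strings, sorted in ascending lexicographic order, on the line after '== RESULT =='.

Work backward from the goal:
  through step 3 (load(p2,t2,gate)): drop {in(p2,t2)}, keep {pkg_at(p5,gate)}, require {pkg_at(p2,gate), truck_at(t2,gate)}
    → {pkg_at(p2,gate), pkg_at(p5,gate), truck_at(t2,gate)}
  through step 2 (drive(t2,whs1,gate)): drop {truck_at(t2,gate)}, keep {pkg_at(p2,gate), pkg_at(p5,gate)}, require {truck_at(t2,whs1)}
    → {pkg_at(p2,gate), pkg_at(p5,gate), truck_at(t2,whs1)}
  through step 1 (drive(t2,hub,whs1)): drop {truck_at(t2,whs1)}, keep {pkg_at(p2,gate), pkg_at(p5,gate)}, require {truck_at(t2,hub)}
    → {pkg_at(p2,gate), pkg_at(p5,gate), truck_at(t2,hub)}

== RESULT ==
["pkg_at(p2,gate)", "pkg_at(p5,gate)", "truck_at(t2,hub)"]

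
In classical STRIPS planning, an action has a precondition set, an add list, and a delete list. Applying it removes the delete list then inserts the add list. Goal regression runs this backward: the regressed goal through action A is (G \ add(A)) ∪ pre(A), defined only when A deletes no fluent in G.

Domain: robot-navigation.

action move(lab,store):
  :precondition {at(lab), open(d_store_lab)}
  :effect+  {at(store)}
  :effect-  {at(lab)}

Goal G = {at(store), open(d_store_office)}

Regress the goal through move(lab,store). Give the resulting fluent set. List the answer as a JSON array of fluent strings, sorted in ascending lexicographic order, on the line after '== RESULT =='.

Regress:
  G ∩ del = {}  (empty — regression defined)
  G \ add = {at(store), open(d_store_office)} \ {at(store)} = {open(d_store_office)}
  ∪ pre   = {open(d_store_office)} ∪ {at(lab), open(d_store_lab)}
          = {at(lab), open(d_store_lab), open(d_store_office)}

== RESULT ==
["at(lab)", "open(d_store_lab)", "open(d_store_office)"]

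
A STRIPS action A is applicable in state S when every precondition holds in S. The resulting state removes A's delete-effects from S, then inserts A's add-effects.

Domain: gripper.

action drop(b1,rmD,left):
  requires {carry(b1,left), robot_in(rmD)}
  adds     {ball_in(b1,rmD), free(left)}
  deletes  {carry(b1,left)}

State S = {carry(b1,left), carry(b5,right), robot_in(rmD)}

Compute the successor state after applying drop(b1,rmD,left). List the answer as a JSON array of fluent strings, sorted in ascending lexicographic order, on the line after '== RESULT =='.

Progress:
  pre ⊆ S: {carry(b1,left), robot_in(rmD)} ⊆ S  — applicable
  S \ del = {carry(b5,right), robot_in(rmD)}
  ∪ add   = {ball_in(b1,rmD), carry(b5,right), free(left), robot_in(rmD)}

== RESULT ==
["ball_in(b1,rmD)", "carry(b5,right)", "free(left)", "robot_in(rmD)"]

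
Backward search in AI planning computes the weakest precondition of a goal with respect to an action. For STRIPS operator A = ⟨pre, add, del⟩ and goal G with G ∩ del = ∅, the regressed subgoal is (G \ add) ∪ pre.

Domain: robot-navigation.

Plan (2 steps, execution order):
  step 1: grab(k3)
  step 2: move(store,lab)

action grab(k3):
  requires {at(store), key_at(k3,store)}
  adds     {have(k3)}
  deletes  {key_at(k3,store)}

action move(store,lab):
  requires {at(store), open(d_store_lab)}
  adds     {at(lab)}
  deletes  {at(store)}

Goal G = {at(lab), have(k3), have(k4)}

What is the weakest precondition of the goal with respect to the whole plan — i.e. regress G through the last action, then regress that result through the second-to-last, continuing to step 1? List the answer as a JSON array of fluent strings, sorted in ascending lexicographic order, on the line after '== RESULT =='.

Regress step by step:
  through step 2 (move(store,lab)): drop {at(lab)}, keep {have(k3), have(k4)}, require {at(store), open(d_store_lab)}
    → {at(store), have(k3), have(k4), open(d_store_lab)}
  through step 1 (grab(k3)): drop {have(k3)}, keep {at(store), have(k4), open(d_store_lab)}, require {at(store), key_at(k3,store)}
    → {at(store), have(k4), key_at(k3,store), open(d_store_lab)}

== RESULT ==
["at(store)", "have(k4)", "key_at(k3,store)", "open(d_store_lab)"]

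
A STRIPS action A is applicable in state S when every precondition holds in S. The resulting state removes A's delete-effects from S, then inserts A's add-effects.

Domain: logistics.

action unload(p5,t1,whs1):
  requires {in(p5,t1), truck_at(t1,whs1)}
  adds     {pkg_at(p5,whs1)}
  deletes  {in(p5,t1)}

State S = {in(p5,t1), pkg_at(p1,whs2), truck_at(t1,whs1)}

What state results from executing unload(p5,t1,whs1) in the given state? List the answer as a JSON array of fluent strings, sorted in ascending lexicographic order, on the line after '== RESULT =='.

Progress:
  pre ⊆ S: {in(p5,t1), truck_at(t1,whs1)} ⊆ S  — applicable
  S \ del = {pkg_at(p1,whs2), truck_at(t1,whs1)}
  ∪ add   = {pkg_at(p1,whs2), pkg_at(p5,whs1), truck_at(t1,whs1)}

== RESULT ==
["pkg_at(p1,whs2)", "pkg_at(p5,whs1)", "truck_at(t1,whs1)"]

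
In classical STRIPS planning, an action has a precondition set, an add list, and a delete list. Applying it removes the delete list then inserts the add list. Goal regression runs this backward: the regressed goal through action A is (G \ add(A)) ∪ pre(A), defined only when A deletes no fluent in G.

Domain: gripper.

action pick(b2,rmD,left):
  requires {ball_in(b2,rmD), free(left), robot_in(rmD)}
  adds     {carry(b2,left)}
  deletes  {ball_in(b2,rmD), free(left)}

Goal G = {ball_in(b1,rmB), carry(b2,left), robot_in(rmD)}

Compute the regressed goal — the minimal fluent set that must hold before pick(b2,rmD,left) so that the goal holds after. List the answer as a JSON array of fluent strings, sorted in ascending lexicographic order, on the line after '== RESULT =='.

Compute (G \ add) ∪ pre:
  G ∩ del = {}  (empty — regression defined)
  G \ add = {ball_in(b1,rmB), carry(b2,left), robot_in(rmD)} \ {carry(b2,left)} = {ball_in(b1,rmB), robot_in(rmD)}
  ∪ pre   = {ball_in(b1,rmB), robot_in(rmD)} ∪ {ball_in(b2,rmD), free(left), robot_in(rmD)}
          = {ball_in(b1,rmB), ball_in(b2,rmD), free(left), robot_in(rmD)}

== RESULT ==
["ball_in(b1,rmB)", "ball_in(b2,rmD)", "free(left)", "robot_in(rmD)"]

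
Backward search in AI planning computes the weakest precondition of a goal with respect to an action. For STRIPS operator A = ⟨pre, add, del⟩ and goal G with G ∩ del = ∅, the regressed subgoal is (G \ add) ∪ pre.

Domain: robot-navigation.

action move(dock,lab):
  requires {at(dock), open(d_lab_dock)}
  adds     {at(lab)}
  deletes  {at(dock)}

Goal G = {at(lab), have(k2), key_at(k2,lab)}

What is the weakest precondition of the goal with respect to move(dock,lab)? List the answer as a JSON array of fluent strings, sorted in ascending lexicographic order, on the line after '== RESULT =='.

Compute (G \ add) ∪ pre:
  G ∩ del = {}  (empty — regression defined)
  G \ add = {at(lab), have(k2), key_at(k2,lab)} \ {at(lab)} = {have(k2), key_at(k2,lab)}
  ∪ pre   = {have(k2), key_at(k2,lab)} ∪ {at(dock), open(d_lab_dock)}
          = {at(dock), have(k2), key_at(k2,lab), open(d_lab_dock)}

== RESULT ==
["at(dock)", "have(k2)", "key_at(k2,lab)", "open(d_lab_dock)"]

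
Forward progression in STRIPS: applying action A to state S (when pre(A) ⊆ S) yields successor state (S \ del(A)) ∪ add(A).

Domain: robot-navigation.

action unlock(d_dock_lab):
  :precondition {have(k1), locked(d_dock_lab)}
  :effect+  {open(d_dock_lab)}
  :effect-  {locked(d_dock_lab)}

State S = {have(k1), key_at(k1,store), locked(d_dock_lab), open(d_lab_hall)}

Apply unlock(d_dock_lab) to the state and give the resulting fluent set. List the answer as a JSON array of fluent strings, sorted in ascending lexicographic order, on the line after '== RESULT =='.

Progress:
  pre ⊆ S: {have(k1), locked(d_dock_lab)} ⊆ S  — applicable
  S \ del = {have(k1), key_at(k1,store), open(d_lab_hall)}
  ∪ add   = {have(k1), key_at(k1,store), open(d_dock_lab), open(d_lab_hall)}

== RESULT ==
["have(k1)", "key_at(k1,store)", "open(d_dock_lab)", "open(d_lab_hall)"]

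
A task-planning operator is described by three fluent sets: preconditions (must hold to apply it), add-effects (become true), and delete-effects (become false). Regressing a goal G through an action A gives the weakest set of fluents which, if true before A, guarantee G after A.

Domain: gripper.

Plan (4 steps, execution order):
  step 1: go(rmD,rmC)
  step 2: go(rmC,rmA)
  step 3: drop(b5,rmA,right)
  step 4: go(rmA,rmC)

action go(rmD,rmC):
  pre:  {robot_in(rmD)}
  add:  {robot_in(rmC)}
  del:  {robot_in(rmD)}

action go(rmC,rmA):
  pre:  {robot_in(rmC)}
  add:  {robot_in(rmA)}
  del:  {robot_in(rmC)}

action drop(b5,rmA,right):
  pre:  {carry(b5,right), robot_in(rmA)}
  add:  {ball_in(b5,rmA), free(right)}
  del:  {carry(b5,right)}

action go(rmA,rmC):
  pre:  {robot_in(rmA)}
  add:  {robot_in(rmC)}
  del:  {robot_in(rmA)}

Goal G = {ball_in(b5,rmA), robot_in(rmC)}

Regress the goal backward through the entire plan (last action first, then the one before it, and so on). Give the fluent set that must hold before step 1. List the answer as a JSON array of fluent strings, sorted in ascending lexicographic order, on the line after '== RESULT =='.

Regress step by step:
  through step 4 (go(rmA,rmC)): drop {robot_in(rmC)}, keep {ball_in(b5,rmA)}, require {robot_in(rmA)}
    → {ball_in(b5,rmA), robot_in(rmA)}
  through step 3 (drop(b5,rmA,right)): drop {ball_in(b5,rmA)}, keep {robot_in(rmA)}, require {carry(b5,right), robot_in(rmA)}
    → {carry(b5,right), robot_in(rmA)}
  through step 2 (go(rmC,rmA)): drop {robot_in(rmA)}, keep {carry(b5,right)}, require {robot_in(rmC)}
    → {carry(b5,right), robot_in(rmC)}
  through step 1 (go(rmD,rmC)): drop {robot_in(rmC)}, keep {carry(b5,right)}, require {robot_in(rmD)}
    → {carry(b5,right), robot_in(rmD)}

== RESULT ==
["carry(b5,right)", "robot_in(rmD)"]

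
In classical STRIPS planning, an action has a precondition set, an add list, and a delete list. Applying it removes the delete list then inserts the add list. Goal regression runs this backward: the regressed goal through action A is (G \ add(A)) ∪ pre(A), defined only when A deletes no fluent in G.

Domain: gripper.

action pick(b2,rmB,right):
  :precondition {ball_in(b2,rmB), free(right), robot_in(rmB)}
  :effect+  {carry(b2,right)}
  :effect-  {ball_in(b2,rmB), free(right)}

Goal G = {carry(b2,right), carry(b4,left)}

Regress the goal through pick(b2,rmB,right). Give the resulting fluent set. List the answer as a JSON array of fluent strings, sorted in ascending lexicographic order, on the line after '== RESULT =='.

Regress:
  G ∩ del = {}  (empty — regression defined)
  G \ add = {carry(b2,right), carry(b4,left)} \ {carry(b2,right)} = {carry(b4,left)}
  ∪ pre   = {carry(b4,left)} ∪ {ball_in(b2,rmB), free(right), robot_in(rmB)}
          = {ball_in(b2,rmB), carry(b4,left), free(right), robot_in(rmB)}

== RESULT ==
["ball_in(b2,rmB)", "carry(b4,left)", "free(right)", "robot_in(rmB)"]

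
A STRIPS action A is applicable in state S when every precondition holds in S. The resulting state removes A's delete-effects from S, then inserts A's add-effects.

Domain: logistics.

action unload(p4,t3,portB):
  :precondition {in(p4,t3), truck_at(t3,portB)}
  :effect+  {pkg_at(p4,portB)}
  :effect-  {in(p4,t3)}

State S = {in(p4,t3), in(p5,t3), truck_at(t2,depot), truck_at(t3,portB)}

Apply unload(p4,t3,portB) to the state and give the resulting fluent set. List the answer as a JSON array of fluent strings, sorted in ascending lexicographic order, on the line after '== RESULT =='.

Compute (S \ del) ∪ add:
  pre ⊆ S: {in(p4,t3), truck_at(t3,portB)} ⊆ S  — applicable
  S \ del = {in(p5,t3), truck_at(t2,depot), truck_at(t3,portB)}
  ∪ add   = {in(p5,t3), pkg_at(p4,portB), truck_at(t2,depot), truck_at(t3,portB)}

== RESULT ==
["in(p5,t3)", "pkg_at(p4,portB)", "truck_at(t2,depot)", "truck_at(t3,portB)"]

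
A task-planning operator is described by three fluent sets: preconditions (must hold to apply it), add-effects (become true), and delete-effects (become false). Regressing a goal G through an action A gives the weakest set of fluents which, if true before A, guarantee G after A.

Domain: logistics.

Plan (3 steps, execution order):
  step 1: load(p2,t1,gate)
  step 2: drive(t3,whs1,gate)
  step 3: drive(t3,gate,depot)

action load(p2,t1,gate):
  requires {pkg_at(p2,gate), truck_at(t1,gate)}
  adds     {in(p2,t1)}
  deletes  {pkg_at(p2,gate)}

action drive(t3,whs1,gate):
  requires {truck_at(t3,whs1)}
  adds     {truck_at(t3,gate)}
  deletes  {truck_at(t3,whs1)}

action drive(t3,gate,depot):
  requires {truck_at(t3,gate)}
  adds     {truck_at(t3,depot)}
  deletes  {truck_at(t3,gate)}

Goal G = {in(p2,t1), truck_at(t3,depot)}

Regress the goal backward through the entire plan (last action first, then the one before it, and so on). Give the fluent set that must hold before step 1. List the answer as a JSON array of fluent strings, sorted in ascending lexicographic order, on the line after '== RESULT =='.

Work backward from the goal:
  through step 3 (drive(t3,gate,depot)): drop {truck_at(t3,depot)}, keep {in(p2,t1)}, require {truck_at(t3,gate)}
    → {in(p2,t1), truck_at(t3,gate)}
  through step 2 (drive(t3,whs1,gate)): drop {truck_at(t3,gate)}, keep {in(p2,t1)}, require {truck_at(t3,whs1)}
    → {in(p2,t1), truck_at(t3,whs1)}
  through step 1 (load(p2,t1,gate)): drop {in(p2,t1)}, keep {truck_at(t3,whs1)}, require {pkg_at(p2,gate), truck_at(t1,gate)}
    → {pkg_at(p2,gate), truck_at(t1,gate), truck_at(t3,whs1)}

== RESULT ==
["pkg_at(p2,gate)", "truck_at(t1,gate)", "truck_at(t3,whs1)"]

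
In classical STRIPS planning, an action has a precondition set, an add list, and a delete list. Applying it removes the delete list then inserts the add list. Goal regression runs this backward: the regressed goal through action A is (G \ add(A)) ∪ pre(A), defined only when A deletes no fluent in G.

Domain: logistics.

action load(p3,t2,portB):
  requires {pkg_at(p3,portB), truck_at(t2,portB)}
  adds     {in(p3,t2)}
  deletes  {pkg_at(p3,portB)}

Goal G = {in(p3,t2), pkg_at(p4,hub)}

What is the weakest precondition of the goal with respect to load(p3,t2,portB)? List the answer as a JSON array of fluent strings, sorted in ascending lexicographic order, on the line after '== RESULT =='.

Compute (G \ add) ∪ pre:
  G ∩ del = {}  (empty — regression defined)
  G \ add = {in(p3,t2), pkg_at(p4,hub)} \ {in(p3,t2)} = {pkg_at(p4,hub)}
  ∪ pre   = {pkg_at(p4,hub)} ∪ {pkg_at(p3,portB), truck_at(t2,portB)}
          = {pkg_at(p3,portB), pkg_at(p4,hub), truck_at(t2,portB)}

== RESULT ==
["pkg_at(p3,portB)", "pkg_at(p4,hub)", "truck_at(t2,portB)"]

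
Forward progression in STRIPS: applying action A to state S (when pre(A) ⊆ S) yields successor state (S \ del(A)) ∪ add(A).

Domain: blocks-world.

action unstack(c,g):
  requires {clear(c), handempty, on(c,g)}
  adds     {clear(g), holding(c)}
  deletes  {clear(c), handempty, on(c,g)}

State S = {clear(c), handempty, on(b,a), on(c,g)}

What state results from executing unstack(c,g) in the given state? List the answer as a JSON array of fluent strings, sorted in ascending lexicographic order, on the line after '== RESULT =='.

Compute (S \ del) ∪ add:
  pre ⊆ S: {clear(c), handempty, on(c,g)} ⊆ S  — applicable
  S \ del = {on(b,a)}
  ∪ add   = {clear(g), holding(c), on(b,a)}

== RESULT ==
["clear(g)", "holding(c)", "on(b,a)"]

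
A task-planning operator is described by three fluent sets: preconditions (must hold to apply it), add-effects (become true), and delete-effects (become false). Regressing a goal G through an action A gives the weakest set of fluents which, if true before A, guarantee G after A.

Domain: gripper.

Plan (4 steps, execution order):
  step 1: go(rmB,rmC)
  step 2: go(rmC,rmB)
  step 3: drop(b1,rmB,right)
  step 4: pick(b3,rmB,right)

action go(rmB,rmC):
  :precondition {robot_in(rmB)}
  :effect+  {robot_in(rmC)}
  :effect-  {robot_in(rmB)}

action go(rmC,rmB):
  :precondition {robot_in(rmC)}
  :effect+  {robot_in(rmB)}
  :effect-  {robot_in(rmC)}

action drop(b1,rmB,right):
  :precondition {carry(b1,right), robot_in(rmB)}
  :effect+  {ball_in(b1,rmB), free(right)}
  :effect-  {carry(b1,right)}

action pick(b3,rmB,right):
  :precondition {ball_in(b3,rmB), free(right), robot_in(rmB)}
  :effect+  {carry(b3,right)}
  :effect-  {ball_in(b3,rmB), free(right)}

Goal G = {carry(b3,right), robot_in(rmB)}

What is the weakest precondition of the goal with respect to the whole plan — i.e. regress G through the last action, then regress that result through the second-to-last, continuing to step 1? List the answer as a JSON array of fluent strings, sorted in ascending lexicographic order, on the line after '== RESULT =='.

Regress step by step:
  through step 4 (pick(b3,rmB,right)): drop {carry(b3,right)}, keep {robot_in(rmB)}, require {ball_in(b3,rmB), free(right), robot_in(rmB)}
    → {ball_in(b3,rmB), free(right), robot_in(rmB)}
  through step 3 (drop(b1,rmB,right)): drop {free(right)}, keep {ball_in(b3,rmB), robot_in(rmB)}, require {carry(b1,right), robot_in(rmB)}
    → {ball_in(b3,rmB), carry(b1,right), robot_in(rmB)}
  through step 2 (go(rmC,rmB)): drop {robot_in(rmB)}, keep {ball_in(b3,rmB), carry(b1,right)}, require {robot_in(rmC)}
    → {ball_in(b3,rmB), carry(b1,right), robot_in(rmC)}
  through step 1 (go(rmB,rmC)): drop {robot_in(rmC)}, keep {ball_in(b3,rmB), carry(b1,right)}, require {robot_in(rmB)}
    → {ball_in(b3,rmB), carry(b1,right), robot_in(rmB)}

== RESULT ==
["ball_in(b3,rmB)", "carry(b1,right)", "robot_in(rmB)"]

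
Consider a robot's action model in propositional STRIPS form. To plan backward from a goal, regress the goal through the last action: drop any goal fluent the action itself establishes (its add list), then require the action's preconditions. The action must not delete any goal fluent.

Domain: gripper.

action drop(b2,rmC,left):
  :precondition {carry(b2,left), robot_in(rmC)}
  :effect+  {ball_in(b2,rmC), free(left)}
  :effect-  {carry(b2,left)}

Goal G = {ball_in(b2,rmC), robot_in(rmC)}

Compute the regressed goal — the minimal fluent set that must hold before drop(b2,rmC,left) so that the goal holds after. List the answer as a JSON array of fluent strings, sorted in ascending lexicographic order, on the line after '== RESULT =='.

Regress:
  G ∩ del = {}  (empty — regression defined)
  G \ add = {ball_in(b2,rmC), robot_in(rmC)} \ {ball_in(b2,rmC), free(left)} = {robot_in(rmC)}
  ∪ pre   = {robot_in(rmC)} ∪ {carry(b2,left), robot_in(rmC)}
          = {carry(b2,left), robot_in(rmC)}

== RESULT ==
["carry(b2,left)", "robot_in(rmC)"]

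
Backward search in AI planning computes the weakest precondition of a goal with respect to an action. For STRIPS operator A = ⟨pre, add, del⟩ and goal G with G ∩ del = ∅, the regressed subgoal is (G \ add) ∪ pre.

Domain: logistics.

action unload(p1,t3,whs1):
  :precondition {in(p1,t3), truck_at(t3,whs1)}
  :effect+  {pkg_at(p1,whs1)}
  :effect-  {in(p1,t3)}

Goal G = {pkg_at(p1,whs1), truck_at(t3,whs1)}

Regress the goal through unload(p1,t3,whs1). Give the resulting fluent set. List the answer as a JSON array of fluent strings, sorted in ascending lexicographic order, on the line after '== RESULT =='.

Compute (G \ add) ∪ pre:
  G ∩ del = {}  (empty — regression defined)
  G \ add = {pkg_at(p1,whs1), truck_at(t3,whs1)} \ {pkg_at(p1,whs1)} = {truck_at(t3,whs1)}
  ∪ pre   = {truck_at(t3,whs1)} ∪ {in(p1,t3), truck_at(t3,whs1)}
          = {in(p1,t3), truck_at(t3,whs1)}

== RESULT ==
["in(p1,t3)", "truck_at(t3,whs1)"]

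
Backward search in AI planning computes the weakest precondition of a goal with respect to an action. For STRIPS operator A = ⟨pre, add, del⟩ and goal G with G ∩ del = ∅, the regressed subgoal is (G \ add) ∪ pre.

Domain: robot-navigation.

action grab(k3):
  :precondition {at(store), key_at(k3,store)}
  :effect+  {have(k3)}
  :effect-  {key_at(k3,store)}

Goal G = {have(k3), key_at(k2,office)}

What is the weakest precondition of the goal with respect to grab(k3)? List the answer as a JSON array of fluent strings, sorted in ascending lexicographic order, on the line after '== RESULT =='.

Compute (G \ add) ∪ pre:
  G ∩ del = {}  (empty — regression defined)
  G \ add = {have(k3), key_at(k2,office)} \ {have(k3)} = {key_at(k2,office)}
  ∪ pre   = {key_at(k2,office)} ∪ {at(store), key_at(k3,store)}
          = {at(store), key_at(k2,office), key_at(k3,store)}

== RESULT ==
["at(store)", "key_at(k2,office)", "key_at(k3,store)"]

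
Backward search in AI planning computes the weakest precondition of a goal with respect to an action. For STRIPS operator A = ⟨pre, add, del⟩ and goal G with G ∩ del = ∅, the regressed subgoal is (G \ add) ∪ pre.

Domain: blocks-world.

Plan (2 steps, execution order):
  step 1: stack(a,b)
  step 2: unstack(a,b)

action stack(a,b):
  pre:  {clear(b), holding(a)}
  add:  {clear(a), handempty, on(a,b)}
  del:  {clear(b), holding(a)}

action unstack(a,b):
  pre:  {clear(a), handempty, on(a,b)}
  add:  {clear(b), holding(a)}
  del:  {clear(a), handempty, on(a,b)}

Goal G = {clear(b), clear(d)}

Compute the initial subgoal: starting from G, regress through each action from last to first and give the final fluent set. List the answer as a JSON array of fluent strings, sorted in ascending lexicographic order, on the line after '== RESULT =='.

Regress step by step:
  through step 2 (unstack(a,b)): drop {clear(b)}, keep {clear(d)}, require {clear(a), handempty, on(a,b)}
    → {clear(a), clear(d), handempty, on(a,b)}
  through step 1 (stack(a,b)): drop {clear(a), handempty, on(a,b)}, keep {clear(d)}, require {clear(b), holding(a)}
    → {clear(b), clear(d), holding(a)}

== RESULT ==
["clear(b)", "clear(d)", "holding(a)"]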